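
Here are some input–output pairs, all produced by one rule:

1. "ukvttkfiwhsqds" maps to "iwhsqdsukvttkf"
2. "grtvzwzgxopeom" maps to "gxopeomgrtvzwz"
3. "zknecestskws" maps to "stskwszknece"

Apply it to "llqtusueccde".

ueccdellqtus

Each output is the input with this applied: swap the front and back halves of the string.
"llqtusueccde" → "ueccdellqtus".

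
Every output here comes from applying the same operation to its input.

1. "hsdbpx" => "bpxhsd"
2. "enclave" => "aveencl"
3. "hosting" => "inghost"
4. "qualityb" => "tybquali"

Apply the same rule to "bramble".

blebram

In each case the input is transformed by: move the last 3 characters to the front (rotate right by 3).
So "bramble" becomes "blebram".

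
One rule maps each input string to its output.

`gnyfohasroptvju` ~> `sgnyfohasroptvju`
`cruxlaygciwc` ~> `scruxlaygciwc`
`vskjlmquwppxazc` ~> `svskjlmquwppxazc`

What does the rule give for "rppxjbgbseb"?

Rule — prepend "s".
So "rppxjbgbseb" becomes "srppxjbgbseb".

srppxjbgbseb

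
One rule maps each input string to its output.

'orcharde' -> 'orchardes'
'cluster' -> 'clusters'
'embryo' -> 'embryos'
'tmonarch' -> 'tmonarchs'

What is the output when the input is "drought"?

Rule — append "s".
"drought" → "droughts".

droughts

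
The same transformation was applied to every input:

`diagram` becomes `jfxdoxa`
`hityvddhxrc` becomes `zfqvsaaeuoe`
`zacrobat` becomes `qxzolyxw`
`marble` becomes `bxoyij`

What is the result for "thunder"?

Each output is the input with this applied: swap the first and last characters, then shift every letter 3 places backward in the alphabet (wrapping around).
Applying both steps to "thunder": "rhundet", then "oerkabq".

oerkabq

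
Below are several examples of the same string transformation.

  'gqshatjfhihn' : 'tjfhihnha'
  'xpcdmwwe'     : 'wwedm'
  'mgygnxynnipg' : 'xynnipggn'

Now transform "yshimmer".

merim

Each output is the input with this applied: delete the first 3 characters, then move the first 2 characters to the end (rotate left by 2).
Starting from "yshimmer": after the first operation, "immer"; after the second, "merim".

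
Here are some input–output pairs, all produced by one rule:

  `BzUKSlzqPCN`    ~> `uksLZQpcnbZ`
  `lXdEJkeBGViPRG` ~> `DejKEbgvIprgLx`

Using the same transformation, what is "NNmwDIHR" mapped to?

MWdihrnn

What's happening: move the first 2 characters to the end (rotate left by 2), then flip the case of every letter.
"NNmwDIHR" → "mwDIHRNN" → "MWdihrnn".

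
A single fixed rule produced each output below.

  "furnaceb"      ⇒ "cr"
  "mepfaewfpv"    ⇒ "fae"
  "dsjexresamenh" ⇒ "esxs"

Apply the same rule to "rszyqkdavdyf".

ddyr

Looking at the pairs, the operation is to reverse the string, then keep one character in every 3, starting at position 3 (positions 3rd, 6th, 9th, ...).
On "rszyqkdavdyf": the first step gives "fydvadkqyzsr", and the second then gives "ddyr".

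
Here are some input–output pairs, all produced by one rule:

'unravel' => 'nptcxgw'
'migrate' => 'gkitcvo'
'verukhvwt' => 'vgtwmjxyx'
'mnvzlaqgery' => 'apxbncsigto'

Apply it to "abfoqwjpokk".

mdhqsylrqmc

Each output is the input with this applied: shift every letter 2 places forward in the alphabet (wrapping around), then swap the first and last characters.
"abfoqwjpokk" → "cdhqsylrqmm" → "mdhqsylrqmc".
(Check on "migrate": → "okitcvg" → "gkitcvo" ✓)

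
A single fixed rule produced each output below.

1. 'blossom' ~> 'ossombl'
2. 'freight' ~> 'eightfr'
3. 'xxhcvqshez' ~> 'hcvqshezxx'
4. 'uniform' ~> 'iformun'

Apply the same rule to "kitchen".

tchenki

Looking at the pairs, the operation is to move the first 2 characters to the end (rotate left by 2).
On "kitchen" that produces "tchenki".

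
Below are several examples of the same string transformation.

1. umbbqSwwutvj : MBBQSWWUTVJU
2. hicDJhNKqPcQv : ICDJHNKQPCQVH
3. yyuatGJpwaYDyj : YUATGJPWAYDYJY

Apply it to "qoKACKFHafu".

OKACKFHAFUQ

Each output is the input with this applied: move the first character to the end, then convert every letter to uppercase.
"qoKACKFHafu" → "oKACKFHafuq" → "OKACKFHAFUQ".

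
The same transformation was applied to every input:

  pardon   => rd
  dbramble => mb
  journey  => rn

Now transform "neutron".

What's happening: move the last 2 characters to the front (rotate right by 2), then keep only the last 2 characters.
Working it through for "neutron": intermediate "onneutr", final "tr".

tr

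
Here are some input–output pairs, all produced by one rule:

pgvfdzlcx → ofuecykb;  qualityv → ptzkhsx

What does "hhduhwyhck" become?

Looking at the pairs, the operation is to shift every letter 1 place backward in the alphabet (wrapping around), then delete the last character.
For "hhduhwyhck", step one produces "ggctgvxgbj"; step two turns that into "ggctgvxgb".

ggctgvxgb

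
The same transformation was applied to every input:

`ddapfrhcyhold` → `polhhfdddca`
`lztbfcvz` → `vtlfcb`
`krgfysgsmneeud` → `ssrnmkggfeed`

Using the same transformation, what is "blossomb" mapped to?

oomlbb

The transformation: sort the characters into reverse alphabetical order, then delete the first 2 characters.
"blossomb" → "ssoomlbb" → "oomlbb".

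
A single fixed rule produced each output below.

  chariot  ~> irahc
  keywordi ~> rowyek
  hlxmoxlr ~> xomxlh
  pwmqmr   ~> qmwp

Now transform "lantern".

In each case the input is transformed by: reverse the string, then delete the first 2 characters.
On "lantern": the first step gives "nretnal", and the second then gives "etnal".

etnal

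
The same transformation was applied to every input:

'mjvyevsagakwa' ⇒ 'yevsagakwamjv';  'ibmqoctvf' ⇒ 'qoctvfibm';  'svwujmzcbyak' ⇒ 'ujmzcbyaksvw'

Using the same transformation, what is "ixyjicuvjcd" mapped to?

What's happening: move the first 3 characters to the end (rotate left by 3).
On "ixyjicuvjcd" that produces "jicuvjcdixy".

jicuvjcdixy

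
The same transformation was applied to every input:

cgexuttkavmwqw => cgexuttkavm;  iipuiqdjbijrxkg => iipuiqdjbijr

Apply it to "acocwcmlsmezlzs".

acocwcmlsmez

Looking at the pairs, the operation is to delete the last 3 characters.
Applying that to "acocwcmlsmezlzs" gives "acocwcmlsmez".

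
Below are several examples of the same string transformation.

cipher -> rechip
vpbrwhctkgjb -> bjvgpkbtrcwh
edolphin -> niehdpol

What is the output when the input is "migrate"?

The pattern: move the last character to the front, then take characters alternately from the front and the back (1st, last, 2nd, 2nd-last, ...).
Working it through for "migrate": intermediate "emigrat", final "etmairg".

etmairg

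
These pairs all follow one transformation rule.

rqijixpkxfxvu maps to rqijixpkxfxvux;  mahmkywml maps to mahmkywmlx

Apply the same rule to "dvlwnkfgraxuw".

Looking at the pairs, the operation is to append "x".
For "dvlwnkfgraxuw" the result is "dvlwnkfgraxuwx".

dvlwnkfgraxuwx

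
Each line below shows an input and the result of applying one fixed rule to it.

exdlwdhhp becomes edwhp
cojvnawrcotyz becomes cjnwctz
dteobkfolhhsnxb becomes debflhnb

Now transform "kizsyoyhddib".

In each case the input is transformed by: keep every other character starting from the first (positions 1st, 3rd, 5th, ...).
For "kizsyoyhddib" the result is "kzyydi".

kzyydi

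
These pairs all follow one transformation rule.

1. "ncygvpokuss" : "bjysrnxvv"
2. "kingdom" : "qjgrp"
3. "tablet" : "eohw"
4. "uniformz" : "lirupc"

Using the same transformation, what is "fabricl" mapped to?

The transformation: shift every letter 3 places forward in the alphabet (wrapping around), then delete the first 2 characters.
On "fabricl": the first step gives "ideulfo", and the second then gives "eulfo".

eulfo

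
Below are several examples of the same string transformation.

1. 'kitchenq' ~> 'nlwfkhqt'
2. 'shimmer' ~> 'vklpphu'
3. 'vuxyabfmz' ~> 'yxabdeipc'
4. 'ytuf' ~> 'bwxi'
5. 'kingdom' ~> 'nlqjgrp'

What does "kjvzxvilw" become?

nmycayloz

Rule — shift every letter 3 places forward in the alphabet (wrapping around).
"kjvzxvilw" → "nmycayloz".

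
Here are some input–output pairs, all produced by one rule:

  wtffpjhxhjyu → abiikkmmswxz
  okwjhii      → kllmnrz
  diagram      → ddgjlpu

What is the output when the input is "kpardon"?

dgnqrsu

The rule is to shift every letter 3 places forward in the alphabet (wrapping around), then sort the characters into alphabetical order.
On "kpardon": the first step gives "nsdugrq", and the second then gives "dgnqrsu".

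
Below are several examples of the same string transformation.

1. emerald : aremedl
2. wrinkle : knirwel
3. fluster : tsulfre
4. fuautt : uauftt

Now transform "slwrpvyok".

Each output is the input with this applied: reverse the string, then move the first 2 characters to the end (rotate left by 2).
On "slwrpvyok": the first step gives "koyvprwls", and the second then gives "yvprwlsko".

yvprwlsko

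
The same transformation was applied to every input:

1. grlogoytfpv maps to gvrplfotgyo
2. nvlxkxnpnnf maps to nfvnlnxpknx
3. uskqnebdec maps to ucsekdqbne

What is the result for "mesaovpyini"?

What's happening: take characters alternately from the front and the back (1st, last, 2nd, 2nd-last, ...).
Doing the same to "mesaovpyini": "miensiayopv".

miensiayopv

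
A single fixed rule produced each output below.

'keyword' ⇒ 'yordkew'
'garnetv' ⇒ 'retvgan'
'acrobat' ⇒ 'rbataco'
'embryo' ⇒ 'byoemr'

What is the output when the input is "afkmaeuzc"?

kaeuzcafm

The transformation: move the first 3 characters to the end (rotate left by 3), then swap the first and last characters.
On "afkmaeuzc": the first step gives "maeuzcafk", and the second then gives "kaeuzcafm".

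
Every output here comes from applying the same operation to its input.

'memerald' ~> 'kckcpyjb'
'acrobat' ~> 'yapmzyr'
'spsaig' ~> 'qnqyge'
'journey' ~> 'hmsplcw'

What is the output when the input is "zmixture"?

xkgvrspc

Looking at the pairs, the operation is to shift every letter 2 places backward in the alphabet (wrapping around).
"zmixture" → "xkgvrspc".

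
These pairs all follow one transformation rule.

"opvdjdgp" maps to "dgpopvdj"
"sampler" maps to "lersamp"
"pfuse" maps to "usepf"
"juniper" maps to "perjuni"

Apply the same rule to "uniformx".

The pattern: move the last 3 characters to the front (rotate right by 3).
On "uniformx" that produces "rmxunifo".

rmxunifo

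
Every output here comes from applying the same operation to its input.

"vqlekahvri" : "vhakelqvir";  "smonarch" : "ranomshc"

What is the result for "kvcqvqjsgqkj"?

In each case the input is transformed by: move the last 2 characters to the front (rotate right by 2), then reverse the string.
Starting from "kvcqvqjsgqkj": after the first operation, "kjkvcqvqjsgq"; after the second, "qgsjqvqcvkjk".

qgsjqvqcvkjk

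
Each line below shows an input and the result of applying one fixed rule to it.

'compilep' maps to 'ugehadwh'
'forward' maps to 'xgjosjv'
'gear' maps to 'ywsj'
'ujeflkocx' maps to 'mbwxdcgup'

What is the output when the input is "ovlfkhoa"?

Rule — shift every letter 8 places backward in the alphabet (wrapping around).
For "ovlfkhoa" the result is "gndxczgs".

gndxczgs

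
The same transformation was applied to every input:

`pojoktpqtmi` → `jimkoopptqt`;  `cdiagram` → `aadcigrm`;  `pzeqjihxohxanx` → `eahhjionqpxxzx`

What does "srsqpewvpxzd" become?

The pattern: sort the characters into alphabetical order, then swap each adjacent pair of characters (1↔2, 3↔4, ...).
Starting from "srsqpewvpxzd": after the first operation, "deppqrssvwxz"; after the second, "edpprqsswvzx".
(Check on "cdiagram": → "aacdgimr" → "aadcigrm" ✓)

edpprqsswvzx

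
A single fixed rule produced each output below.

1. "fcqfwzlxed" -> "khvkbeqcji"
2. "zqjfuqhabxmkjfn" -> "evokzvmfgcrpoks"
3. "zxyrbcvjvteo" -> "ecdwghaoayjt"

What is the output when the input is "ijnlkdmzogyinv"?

Looking at the pairs, the operation is to shift every letter 5 places forward in the alphabet (wrapping around).
So "ijnlkdmzogyinv" becomes "nosqpiretldnsa".

nosqpiretldnsa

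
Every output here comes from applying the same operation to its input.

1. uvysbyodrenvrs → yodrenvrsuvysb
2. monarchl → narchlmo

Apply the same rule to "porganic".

rganicpo

What's happening: swap the front and back halves of the string, then move the last 2 characters to the front (rotate right by 2).
Applying both steps to "porganic": "anicporg", then "rganicpo".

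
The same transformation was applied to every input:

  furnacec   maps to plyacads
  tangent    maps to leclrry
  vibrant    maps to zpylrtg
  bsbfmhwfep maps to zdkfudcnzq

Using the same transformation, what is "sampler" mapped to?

In each case the input is transformed by: shift every letter 2 places backward in the alphabet (wrapping around), then move the first 2 characters to the end (rotate left by 2).
For "sampler" the result is "knjcpqy".

knjcpqy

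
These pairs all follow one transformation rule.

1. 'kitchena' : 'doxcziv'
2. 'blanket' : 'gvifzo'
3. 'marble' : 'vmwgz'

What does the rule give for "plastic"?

gvnodx

Looking at the pairs, the operation is to delete the first character, then shift every letter 5 places backward in the alphabet (wrapping around).
Applying both steps to "plastic": "lastic", then "gvnodx".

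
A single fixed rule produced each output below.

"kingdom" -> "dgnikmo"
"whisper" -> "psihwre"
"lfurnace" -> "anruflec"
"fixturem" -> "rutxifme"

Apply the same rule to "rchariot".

Looking at the pairs, the operation is to reverse the string, then move the first 2 characters to the end (rotate left by 2).
Applying both steps to "rchariot": "toirahcr", then "irahcrto".

irahcrto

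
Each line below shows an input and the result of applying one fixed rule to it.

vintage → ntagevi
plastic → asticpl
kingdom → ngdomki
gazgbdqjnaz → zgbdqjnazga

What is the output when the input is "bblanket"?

lanketbb

Each output is the input with this applied: move the first 2 characters to the end (rotate left by 2).
Applying that to "bblanket" gives "lanketbb".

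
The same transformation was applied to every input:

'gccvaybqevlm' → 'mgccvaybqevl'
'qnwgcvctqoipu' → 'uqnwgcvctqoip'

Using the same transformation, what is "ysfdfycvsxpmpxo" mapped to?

Rule — move the last character to the front.
So "ysfdfycvsxpmpxo" becomes "oysfdfycvsxpmpx".

oysfdfycvsxpmpx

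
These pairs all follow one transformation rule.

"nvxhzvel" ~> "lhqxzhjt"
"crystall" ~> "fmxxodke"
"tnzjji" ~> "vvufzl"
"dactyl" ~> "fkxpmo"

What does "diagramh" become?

dmytpums

The pattern: shift every letter 12 places forward in the alphabet (wrapping around), then swap the front and back halves of the string.
Applying both steps to "diagramh": "pumsdmyt", then "dmytpums".
(Check on "crystall": → "odkefmxx" → "fmxxodke" ✓)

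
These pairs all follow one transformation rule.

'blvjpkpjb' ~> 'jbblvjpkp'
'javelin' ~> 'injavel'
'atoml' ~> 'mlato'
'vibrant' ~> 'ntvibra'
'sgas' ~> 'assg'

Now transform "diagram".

amdiagr

Looking at the pairs, the operation is to move the last 2 characters to the front (rotate right by 2).
On "diagram" that produces "amdiagr".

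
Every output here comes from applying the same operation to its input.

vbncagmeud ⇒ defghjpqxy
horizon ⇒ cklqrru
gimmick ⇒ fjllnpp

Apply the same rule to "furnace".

dfhiqux

In each case the input is transformed by: shift every letter 3 places forward in the alphabet (wrapping around), then sort the characters into alphabetical order.
"furnace" → "ixuqdfh" → "dfhiqux".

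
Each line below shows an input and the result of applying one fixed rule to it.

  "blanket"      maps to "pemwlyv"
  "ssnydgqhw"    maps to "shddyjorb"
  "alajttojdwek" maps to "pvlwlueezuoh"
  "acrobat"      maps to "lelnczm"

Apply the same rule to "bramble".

The pattern: move the last 2 characters to the front (rotate right by 2), then shift every letter 11 places forward in the alphabet (wrapping around).
On "bramble": the first step gives "lebramb", and the second then gives "wpmclxm".
(Check on "alajttojdwek": → "ekalajttojdw" → "pvlwlueezuoh" ✓)

wpmclxm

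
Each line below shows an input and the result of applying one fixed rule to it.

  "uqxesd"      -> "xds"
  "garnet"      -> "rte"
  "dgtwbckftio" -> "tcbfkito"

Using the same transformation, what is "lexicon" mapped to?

The pattern: swap each adjacent pair of characters (1↔2, 3↔4, ...), then delete the first 3 characters.
So "lexicon" becomes "xocn".

xocn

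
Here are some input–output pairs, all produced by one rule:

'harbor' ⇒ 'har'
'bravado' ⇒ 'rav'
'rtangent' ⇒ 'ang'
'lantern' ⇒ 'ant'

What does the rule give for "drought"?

rou

The rule is to move the last 3 characters to the front (rotate right by 3), then keep only the last 3 characters.
On "drought": the first step gives "ghtdrou", and the second then gives "rou".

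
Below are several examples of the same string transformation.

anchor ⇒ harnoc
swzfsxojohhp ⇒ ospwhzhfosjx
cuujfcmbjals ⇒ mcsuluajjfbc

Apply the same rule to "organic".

aocrign

The pattern: take characters alternately from the front and the back (1st, last, 2nd, 2nd-last, ...), then move the last character to the front.
Applying both steps to "organic": "ocrigna", then "aocrign".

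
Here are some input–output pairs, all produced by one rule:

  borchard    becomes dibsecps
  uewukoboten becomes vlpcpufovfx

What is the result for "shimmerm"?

nnfsntij

Each output is the input with this applied: shift every letter 1 place forward in the alphabet (wrapping around), then move the first 3 characters to the end (rotate left by 3).
Applying that to "shimmerm" gives "nnfsntij".
(Check on "uewukoboten": → "vfxvlpcpufo" → "vlpcpufovfx" ✓)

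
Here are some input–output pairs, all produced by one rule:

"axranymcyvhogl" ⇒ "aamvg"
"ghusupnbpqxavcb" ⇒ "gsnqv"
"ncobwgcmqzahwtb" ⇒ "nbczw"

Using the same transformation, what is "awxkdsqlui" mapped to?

The rule is to keep one character in every 3, starting at position 1 (positions 1st, 4th, 7th, ...).
So "awxkdsqlui" becomes "akqi".

akqi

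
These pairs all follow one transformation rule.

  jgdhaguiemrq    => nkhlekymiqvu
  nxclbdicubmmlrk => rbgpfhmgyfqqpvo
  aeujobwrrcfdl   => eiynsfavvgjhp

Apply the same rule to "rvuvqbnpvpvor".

Each output is the input with this applied: shift every letter 4 places forward in the alphabet (wrapping around).
"rvuvqbnpvpvor" → "vzyzufrtztzsv".

vzyzufrtztzsv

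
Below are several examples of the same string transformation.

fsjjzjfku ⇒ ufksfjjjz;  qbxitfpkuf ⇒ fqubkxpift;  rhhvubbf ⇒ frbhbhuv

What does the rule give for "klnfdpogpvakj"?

The pattern: take characters alternately from the front and the back (1st, last, 2nd, 2nd-last, ...), then swap each adjacent pair of characters (1↔2, 3↔4, ...).
Applying that to "klnfdpogpvakj" gives "jkklanvfpdgpo".

jkklanvfpdgpo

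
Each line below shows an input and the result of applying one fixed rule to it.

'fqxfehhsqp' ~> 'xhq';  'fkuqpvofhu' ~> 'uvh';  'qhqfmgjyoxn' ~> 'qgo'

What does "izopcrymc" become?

The rule is to keep one character in every 3, starting at position 3 (positions 3rd, 6th, 9th, ...).
Doing the same to "izopcrymc": "orc".

orc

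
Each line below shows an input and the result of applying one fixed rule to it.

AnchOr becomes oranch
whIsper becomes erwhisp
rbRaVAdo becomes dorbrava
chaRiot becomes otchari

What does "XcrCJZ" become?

jzxcrc

The rule is to move the last 2 characters to the front (rotate right by 2), then convert every letter to lowercase.
Starting from "XcrCJZ": after the first operation, "JZXcrC"; after the second, "jzxcrc".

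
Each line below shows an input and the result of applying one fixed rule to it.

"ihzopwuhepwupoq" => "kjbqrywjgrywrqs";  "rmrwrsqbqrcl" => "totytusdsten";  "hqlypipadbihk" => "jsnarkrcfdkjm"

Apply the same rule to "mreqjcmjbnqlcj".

otgsleoldpsnel

The pattern: shift every letter 2 places forward in the alphabet (wrapping around).
"mreqjcmjbnqlcj" → "otgsleoldpsnel".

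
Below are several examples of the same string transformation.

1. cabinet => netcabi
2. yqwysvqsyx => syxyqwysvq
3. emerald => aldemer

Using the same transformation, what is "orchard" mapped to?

ardorch

In each case the input is transformed by: move the last 3 characters to the front (rotate right by 3).
Doing the same to "orchard": "ardorch".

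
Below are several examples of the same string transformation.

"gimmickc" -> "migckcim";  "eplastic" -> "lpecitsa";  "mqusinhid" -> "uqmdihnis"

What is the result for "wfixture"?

Looking at the pairs, the operation is to reverse the string, then move the last 3 characters to the front (rotate right by 3).
On "wfixture": the first step gives "erutxifw", and the second then gives "ifwerutx".

ifwerutx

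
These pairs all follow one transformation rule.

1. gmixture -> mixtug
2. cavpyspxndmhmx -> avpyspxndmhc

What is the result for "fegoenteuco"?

egoenteuf

Rule — delete the last 2 characters, then move the first character to the end.
Working it through for "fegoenteuco": intermediate "fegoenteu", final "egoenteuf".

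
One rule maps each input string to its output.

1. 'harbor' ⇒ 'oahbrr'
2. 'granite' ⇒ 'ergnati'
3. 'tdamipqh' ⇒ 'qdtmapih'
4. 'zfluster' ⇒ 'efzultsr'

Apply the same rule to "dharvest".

Each output is the input with this applied: swap each adjacent pair of characters (1↔2, 3↔4, ...), then move the last character to the front.
So "dharvest" becomes "shdraevt".

shdraevt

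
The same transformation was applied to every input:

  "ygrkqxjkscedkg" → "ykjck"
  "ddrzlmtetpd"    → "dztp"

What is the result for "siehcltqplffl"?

shtll

Looking at the pairs, the operation is to keep one character in every 3, starting at position 1 (positions 1st, 4th, 7th, ...).
For "siehcltqplffl" the result is "shtll".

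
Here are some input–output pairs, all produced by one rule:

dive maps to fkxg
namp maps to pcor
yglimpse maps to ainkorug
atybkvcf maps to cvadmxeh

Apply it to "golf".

In each case the input is transformed by: shift every letter 2 places forward in the alphabet (wrapping around).
For "golf" the result is "iqnh".

iqnh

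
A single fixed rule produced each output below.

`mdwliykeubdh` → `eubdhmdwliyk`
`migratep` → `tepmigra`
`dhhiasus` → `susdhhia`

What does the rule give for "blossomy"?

The rule is to move the first character to the end, then swap the front and back halves of the string.
Applying both steps to "blossomy": "lossomyb", then "omybloss".
(Check on "dhhiasus": → "hhiasusd" → "susdhhia" ✓)

omybloss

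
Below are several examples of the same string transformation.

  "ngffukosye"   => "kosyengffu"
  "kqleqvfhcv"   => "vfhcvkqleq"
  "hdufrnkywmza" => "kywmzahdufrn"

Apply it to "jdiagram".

gramjdia

Each output is the input with this applied: swap the front and back halves of the string.
Doing the same to "jdiagram": "gramjdia".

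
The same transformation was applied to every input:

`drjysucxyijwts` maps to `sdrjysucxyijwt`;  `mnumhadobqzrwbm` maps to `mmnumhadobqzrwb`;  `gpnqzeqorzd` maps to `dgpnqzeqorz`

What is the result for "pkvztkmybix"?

xpkvztkmybi

Looking at the pairs, the operation is to move the last character to the front.
On "pkvztkmybix" that produces "xpkvztkmybi".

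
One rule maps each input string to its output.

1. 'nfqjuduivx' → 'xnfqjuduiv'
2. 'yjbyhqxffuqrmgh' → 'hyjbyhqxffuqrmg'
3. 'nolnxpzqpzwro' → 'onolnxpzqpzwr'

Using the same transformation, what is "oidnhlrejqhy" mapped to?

yoidnhlrejqh

The rule is to move the last character to the front.
Applying that to "oidnhlrejqhy" gives "yoidnhlrejqh".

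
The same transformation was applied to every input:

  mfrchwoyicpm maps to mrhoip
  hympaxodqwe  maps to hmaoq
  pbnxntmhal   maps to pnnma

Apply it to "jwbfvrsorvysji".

jbvsryj

Looking at the pairs, the operation is to delete the last character, then keep every other character starting from the first (positions 1st, 3rd, 5th, ...).
On "jwbfvrsorvysji": the first step gives "jwbfvrsorvysj", and the second then gives "jbvsryj".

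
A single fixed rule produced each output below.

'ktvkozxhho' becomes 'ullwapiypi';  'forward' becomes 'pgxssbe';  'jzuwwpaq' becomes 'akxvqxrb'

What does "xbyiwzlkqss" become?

Looking at the pairs, the operation is to swap each adjacent pair of characters (1↔2, 3↔4, ...), then shift every letter 1 place forward in the alphabet (wrapping around).
Working it through for "xbyiwzlkqss": intermediate "bxiyzwklsqs", final "cyjzaxlmtrt".
(Check on "jzuwwpaq": → "zjwupwqa" → "akxvqxrb" ✓)

cyjzaxlmtrt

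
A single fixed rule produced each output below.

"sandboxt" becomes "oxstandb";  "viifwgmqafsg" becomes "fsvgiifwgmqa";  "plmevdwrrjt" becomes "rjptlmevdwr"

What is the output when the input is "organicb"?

icobrgan

The transformation: swap the first and last characters, then move the last 3 characters to the front (rotate right by 3).
"organicb" → "icobrgan".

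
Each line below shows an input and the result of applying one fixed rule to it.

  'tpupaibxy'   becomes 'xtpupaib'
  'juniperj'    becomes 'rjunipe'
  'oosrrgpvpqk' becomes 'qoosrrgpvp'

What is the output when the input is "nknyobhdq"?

dnknyobh

The transformation: delete the last character, then move the last character to the front.
Starting from "nknyobhdq": after the first operation, "nknyobhd"; after the second, "dnknyobh".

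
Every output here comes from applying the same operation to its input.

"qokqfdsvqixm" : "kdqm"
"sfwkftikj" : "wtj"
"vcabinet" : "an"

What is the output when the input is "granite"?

The pattern: keep one character in every 3, starting at position 3 (positions 3rd, 6th, 9th, ...).
"granite" → "at".

at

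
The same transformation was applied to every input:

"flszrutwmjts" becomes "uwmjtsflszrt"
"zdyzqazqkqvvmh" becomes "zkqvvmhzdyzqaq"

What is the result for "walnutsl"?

ntslwalu

Looking at the pairs, the operation is to swap the front and back halves of the string, then swap the first and last characters.
Applying both steps to "walnutsl": "utslwaln", then "ntslwalu".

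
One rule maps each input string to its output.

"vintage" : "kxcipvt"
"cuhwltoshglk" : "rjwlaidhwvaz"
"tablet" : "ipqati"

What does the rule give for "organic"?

Looking at the pairs, the operation is to shift every letter 11 places backward in the alphabet (wrapping around).
So "organic" becomes "dgvpcxr".

dgvpcxr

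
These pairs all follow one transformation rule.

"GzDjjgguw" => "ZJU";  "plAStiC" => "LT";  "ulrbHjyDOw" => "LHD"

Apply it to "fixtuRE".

IU

Rule — keep one character in every 3, starting at position 2 (positions 2nd, 5th, 8th, ...), then convert every letter to uppercase.
For "fixtuRE", step one produces "iu"; step two turns that into "IU".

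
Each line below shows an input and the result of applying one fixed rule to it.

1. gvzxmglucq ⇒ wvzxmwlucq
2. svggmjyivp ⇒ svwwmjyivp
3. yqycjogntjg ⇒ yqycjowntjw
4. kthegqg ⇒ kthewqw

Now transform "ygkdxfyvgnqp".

Rule — replace every "g" with "w".
For "ygkdxfyvgnqp" the result is "ywkdxfyvwnqp".

ywkdxfyvwnqp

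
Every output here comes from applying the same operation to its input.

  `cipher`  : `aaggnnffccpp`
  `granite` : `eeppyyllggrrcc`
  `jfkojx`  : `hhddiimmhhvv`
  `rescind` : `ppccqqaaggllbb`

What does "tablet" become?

The transformation: double every character, then shift every letter 2 places backward in the alphabet (wrapping around).
Working it through for "tablet": intermediate "ttaabblleett", final "rryyzzjjccrr".

rryyzzjjccrr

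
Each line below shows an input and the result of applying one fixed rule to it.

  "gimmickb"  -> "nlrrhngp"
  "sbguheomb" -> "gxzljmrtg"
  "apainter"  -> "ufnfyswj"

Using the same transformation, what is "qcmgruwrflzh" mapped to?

hvlrzwwbqkme

The transformation: swap each adjacent pair of characters (1↔2, 3↔4, ...), then shift every letter 5 places forward in the alphabet (wrapping around).
Working it through for "qcmgruwrflzh": intermediate "cqgmurrwlfhz", final "hvlrzwwbqkme".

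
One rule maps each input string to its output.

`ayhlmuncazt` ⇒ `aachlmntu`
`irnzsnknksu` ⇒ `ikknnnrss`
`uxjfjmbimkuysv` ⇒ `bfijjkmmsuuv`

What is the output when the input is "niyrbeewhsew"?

The pattern: sort the characters into alphabetical order, then delete the last 2 characters.
Working it through for "niyrbeewhsew": intermediate "beeehinrswwy", final "beeehinrsw".

beeehinrsw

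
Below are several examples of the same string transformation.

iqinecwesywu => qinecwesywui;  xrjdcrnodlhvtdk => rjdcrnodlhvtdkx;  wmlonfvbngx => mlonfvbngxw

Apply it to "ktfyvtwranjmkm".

tfyvtwranjmkmk

The transformation: move the first character to the end.
"ktfyvtwranjmkm" → "tfyvtwranjmkmk".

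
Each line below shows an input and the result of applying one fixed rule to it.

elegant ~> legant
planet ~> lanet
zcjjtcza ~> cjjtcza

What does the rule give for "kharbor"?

harbor

Each output is the input with this applied: delete the first character.
Applying that to "kharbor" gives "harbor".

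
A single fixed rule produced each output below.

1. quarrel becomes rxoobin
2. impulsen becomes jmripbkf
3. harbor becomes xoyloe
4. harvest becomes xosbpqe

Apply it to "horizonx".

lofwlkue

The pattern: move the first character to the end, then shift every letter 3 places backward in the alphabet (wrapping around).
For "horizonx", step one produces "orizonxh"; step two turns that into "lofwlkue".
(Check on "harvest": → "arvesth" → "xosbpqe" ✓)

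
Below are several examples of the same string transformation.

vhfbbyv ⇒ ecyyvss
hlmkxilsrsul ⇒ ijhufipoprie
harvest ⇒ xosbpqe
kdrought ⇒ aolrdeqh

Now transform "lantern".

The transformation: move the first character to the end, then shift every letter 3 places backward in the alphabet (wrapping around).
Working it through for "lantern": intermediate "anternl", final "xkqboki".

xkqboki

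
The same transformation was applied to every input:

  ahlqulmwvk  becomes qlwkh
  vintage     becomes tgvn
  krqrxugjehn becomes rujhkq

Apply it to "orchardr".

What's happening: move the first 3 characters to the end (rotate left by 3), then keep every other character starting from the first (positions 1st, 3rd, 5th, ...).
"orchardr" → "hardrorc" → "hrrr".

hrrr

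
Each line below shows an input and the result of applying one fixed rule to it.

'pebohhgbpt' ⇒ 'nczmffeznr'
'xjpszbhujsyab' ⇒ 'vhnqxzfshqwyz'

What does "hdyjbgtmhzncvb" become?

fbwhzerkfxlatz

The transformation: shift every letter 2 places backward in the alphabet (wrapping around).
Applying that to "hdyjbgtmhzncvb" gives "fbwhzerkfxlatz".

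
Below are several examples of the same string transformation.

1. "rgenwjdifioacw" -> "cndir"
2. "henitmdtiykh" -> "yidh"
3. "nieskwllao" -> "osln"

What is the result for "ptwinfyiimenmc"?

The transformation: keep one character in every 3, starting at position 1 (positions 1st, 4th, 7th, ...), then swap the first and last characters.
Starting from "ptwinfyiimenmc": after the first operation, "piymm"; after the second, "miymp".

miymp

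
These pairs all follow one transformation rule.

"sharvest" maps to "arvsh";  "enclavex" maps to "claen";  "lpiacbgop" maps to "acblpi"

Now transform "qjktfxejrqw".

Rule — delete the last 3 characters, then move the last 3 characters to the front (rotate right by 3).
On "qjktfxejrqw": the first step gives "qjktfxej", and the second then gives "xejqjktf".

xejqjktf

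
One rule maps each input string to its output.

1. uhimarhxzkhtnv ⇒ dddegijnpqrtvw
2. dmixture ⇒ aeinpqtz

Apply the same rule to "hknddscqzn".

In each case the input is transformed by: shift every letter 4 places backward in the alphabet (wrapping around), then sort the characters into alphabetical order.
Applying that to "hknddscqzn" gives "dgjjmovyzz".

dgjjmovyzz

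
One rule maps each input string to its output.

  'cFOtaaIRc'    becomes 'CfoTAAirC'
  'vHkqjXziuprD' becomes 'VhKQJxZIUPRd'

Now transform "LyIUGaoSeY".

lYiugAOsEy

What's happening: flip the case of every letter.
Doing the same to "LyIUGaoSeY": "lYiugAOsEy".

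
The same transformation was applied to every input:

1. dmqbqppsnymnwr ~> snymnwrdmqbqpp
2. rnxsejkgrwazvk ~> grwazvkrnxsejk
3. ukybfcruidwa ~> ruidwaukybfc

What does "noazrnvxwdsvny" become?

xwdsvnynoazrnv

In each case the input is transformed by: swap the front and back halves of the string.
Applying that to "noazrnvxwdsvny" gives "xwdsvnynoazrnv".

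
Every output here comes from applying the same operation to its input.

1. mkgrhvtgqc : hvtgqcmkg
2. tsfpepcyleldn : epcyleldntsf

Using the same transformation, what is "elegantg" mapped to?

Rule — move the first 3 characters to the end (rotate left by 3), then delete the first character.
Working it through for "elegantg": intermediate "gantgele", final "antgele".

antgele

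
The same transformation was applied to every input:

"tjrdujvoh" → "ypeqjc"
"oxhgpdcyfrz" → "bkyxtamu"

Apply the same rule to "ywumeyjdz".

The transformation: shift every letter 5 places backward in the alphabet (wrapping around), then delete the first 3 characters.
Applying both steps to "ywumeyjdz": "trphzteyu", then "hzteyu".

hzteyu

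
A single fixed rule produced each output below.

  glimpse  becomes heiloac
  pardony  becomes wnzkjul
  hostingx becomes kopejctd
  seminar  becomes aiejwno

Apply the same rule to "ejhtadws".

fdpwzsoa

Each output is the input with this applied: move the first character to the end, then shift every letter 4 places backward in the alphabet (wrapping around).
For "ejhtadws", step one produces "jhtadwse"; step two turns that into "fdpwzsoa".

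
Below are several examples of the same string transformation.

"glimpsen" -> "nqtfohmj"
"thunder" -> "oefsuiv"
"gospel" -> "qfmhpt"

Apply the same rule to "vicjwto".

kxupwjd

Looking at the pairs, the operation is to shift every letter 1 place forward in the alphabet (wrapping around), then move the first 3 characters to the end (rotate left by 3).
On "vicjwto" that produces "kxupwjd".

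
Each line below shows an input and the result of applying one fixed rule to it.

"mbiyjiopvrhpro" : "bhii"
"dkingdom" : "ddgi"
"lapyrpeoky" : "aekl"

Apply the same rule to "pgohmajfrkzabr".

The rule is to sort the characters into alphabetical order, then keep only the first 4 characters.
"pgohmajfrkzabr" → "aabfghjkmoprrz" → "aabf".

aabf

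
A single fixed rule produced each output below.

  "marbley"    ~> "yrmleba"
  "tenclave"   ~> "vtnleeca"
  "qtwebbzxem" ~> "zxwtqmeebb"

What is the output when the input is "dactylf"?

The transformation: sort the characters into reverse alphabetical order.
So "dactylf" becomes "ytlfdca".

ytlfdca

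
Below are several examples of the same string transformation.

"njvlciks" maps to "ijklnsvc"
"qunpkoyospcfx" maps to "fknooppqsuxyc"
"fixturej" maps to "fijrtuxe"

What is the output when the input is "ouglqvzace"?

The transformation: sort the characters into alphabetical order, then move the first character to the end.
"ouglqvzace" → "acegloquvz" → "cegloquvza".

cegloquvza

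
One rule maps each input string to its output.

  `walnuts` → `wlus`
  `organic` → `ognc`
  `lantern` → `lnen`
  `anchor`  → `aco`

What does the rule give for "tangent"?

The rule is to keep every other character starting from the first (positions 1st, 3rd, 5th, ...).
On "tangent" that produces "tnet".

tnet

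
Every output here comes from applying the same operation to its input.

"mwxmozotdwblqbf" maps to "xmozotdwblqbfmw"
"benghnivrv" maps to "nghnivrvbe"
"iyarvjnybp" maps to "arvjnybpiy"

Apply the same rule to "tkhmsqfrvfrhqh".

The pattern: move the first 2 characters to the end (rotate left by 2).
On "tkhmsqfrvfrhqh" that produces "hmsqfrvfrhqhtk".

hmsqfrvfrhqhtk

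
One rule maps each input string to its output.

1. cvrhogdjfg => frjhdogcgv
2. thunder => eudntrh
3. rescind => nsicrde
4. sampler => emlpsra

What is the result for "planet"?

eanptl

The pattern: take characters alternately from the front and the back (1st, last, 2nd, 2nd-last, ...), then move the first 3 characters to the end (rotate left by 3).
Working it through for "planet": intermediate "ptlean", final "eanptl".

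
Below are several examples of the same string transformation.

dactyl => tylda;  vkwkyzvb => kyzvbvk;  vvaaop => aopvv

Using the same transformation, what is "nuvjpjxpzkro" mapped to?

Looking at the pairs, the operation is to move the first 2 characters to the end (rotate left by 2), then delete the first character.
Working it through for "nuvjpjxpzkro": intermediate "vjpjxpzkronu", final "jpjxpzkronu".

jpjxpzkronu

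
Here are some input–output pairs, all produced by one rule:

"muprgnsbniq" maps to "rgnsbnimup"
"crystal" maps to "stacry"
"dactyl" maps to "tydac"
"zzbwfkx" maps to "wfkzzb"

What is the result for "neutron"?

The rule is to delete the last character, then move the first 3 characters to the end (rotate left by 3).
For "neutron", step one produces "neutro"; step two turns that into "troneu".

troneu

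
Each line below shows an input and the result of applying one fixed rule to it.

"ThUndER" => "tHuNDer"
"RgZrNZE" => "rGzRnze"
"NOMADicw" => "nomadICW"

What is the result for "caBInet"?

The pattern: flip the case of every letter.
For "caBInet" the result is "CAbiNET".

CAbiNET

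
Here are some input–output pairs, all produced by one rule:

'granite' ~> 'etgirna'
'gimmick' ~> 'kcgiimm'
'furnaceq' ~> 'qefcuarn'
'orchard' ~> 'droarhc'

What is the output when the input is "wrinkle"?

In each case the input is transformed by: move the last character to the front, then take characters alternately from the front and the back (1st, last, 2nd, 2nd-last, ...).
On "wrinkle": the first step gives "ewrinkl", and the second then gives "elwkrni".

elwkrni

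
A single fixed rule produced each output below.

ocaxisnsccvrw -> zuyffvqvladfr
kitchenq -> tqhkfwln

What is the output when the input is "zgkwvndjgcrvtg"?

jwyufjmgqyznjc

The pattern: shift every letter 3 places forward in the alphabet (wrapping around), then reverse the string.
Doing the same to "zgkwvndjgcrvtg": "jwyufjmgqyznjc".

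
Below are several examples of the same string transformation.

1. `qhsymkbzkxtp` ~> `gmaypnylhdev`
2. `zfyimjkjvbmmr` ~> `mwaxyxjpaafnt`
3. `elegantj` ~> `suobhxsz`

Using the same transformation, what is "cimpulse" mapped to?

The rule is to move the first 2 characters to the end (rotate left by 2), then shift every letter 12 places backward in the alphabet (wrapping around).
Applying both steps to "cimpulse": "mpulseci", then "adizgsqw".

adizgsqw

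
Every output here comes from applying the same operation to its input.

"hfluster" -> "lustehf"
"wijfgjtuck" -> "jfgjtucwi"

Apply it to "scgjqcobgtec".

gjqcobgtesc

In each case the input is transformed by: delete the last character, then move the first 2 characters to the end (rotate left by 2).
Applying both steps to "scgjqcobgtec": "scgjqcobgte", then "gjqcobgtesc".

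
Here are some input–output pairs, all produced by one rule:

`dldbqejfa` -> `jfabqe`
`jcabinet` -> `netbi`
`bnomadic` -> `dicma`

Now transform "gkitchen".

The transformation: delete the first 3 characters, then move the last 3 characters to the front (rotate right by 3).
Working it through for "gkitchen": intermediate "tchen", final "hentc".
(Check on "dldbqejfa": → "bqejfa" → "jfabqe" ✓)

hentc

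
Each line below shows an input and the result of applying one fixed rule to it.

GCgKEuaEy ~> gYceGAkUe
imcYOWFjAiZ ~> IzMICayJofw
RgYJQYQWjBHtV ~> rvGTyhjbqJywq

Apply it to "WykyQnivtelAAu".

Each output is the input with this applied: take characters alternately from the front and the back (1st, last, 2nd, 2nd-last, ...), then flip the case of every letter.
Doing the same to "WykyQnivtelAAu": "wUYaKaYLqENTIV".

wUYaKaYLqENTIV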